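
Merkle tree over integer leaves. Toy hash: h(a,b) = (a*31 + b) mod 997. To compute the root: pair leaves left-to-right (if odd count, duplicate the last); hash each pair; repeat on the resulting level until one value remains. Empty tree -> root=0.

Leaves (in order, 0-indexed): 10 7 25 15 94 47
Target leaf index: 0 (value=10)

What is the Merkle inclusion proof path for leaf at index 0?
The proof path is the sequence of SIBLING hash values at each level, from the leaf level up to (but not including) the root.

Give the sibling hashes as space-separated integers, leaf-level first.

L0 (leaves): [10, 7, 25, 15, 94, 47], target index=0
L1: h(10,7)=(10*31+7)%997=317 [pair 0] h(25,15)=(25*31+15)%997=790 [pair 1] h(94,47)=(94*31+47)%997=967 [pair 2] -> [317, 790, 967]
  Sibling for proof at L0: 7
L2: h(317,790)=(317*31+790)%997=647 [pair 0] h(967,967)=(967*31+967)%997=37 [pair 1] -> [647, 37]
  Sibling for proof at L1: 790
L3: h(647,37)=(647*31+37)%997=154 [pair 0] -> [154]
  Sibling for proof at L2: 37
Root: 154
Proof path (sibling hashes from leaf to root): [7, 790, 37]

Answer: 7 790 37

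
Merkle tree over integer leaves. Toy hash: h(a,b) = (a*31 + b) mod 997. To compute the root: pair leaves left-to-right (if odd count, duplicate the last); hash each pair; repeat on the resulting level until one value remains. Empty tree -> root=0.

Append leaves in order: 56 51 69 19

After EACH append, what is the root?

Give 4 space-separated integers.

After append 56 (leaves=[56]):
  L0: [56]
  root=56
After append 51 (leaves=[56, 51]):
  L0: [56, 51]
  L1: h(56,51)=(56*31+51)%997=790 -> [790]
  root=790
After append 69 (leaves=[56, 51, 69]):
  L0: [56, 51, 69]
  L1: h(56,51)=(56*31+51)%997=790 h(69,69)=(69*31+69)%997=214 -> [790, 214]
  L2: h(790,214)=(790*31+214)%997=776 -> [776]
  root=776
After append 19 (leaves=[56, 51, 69, 19]):
  L0: [56, 51, 69, 19]
  L1: h(56,51)=(56*31+51)%997=790 h(69,19)=(69*31+19)%997=164 -> [790, 164]
  L2: h(790,164)=(790*31+164)%997=726 -> [726]
  root=726

Answer: 56 790 776 726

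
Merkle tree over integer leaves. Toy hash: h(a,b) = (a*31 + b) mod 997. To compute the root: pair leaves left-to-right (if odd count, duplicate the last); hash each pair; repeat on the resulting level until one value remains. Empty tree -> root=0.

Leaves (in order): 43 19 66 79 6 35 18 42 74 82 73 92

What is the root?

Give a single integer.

Answer: 244

Derivation:
L0: [43, 19, 66, 79, 6, 35, 18, 42, 74, 82, 73, 92]
L1: h(43,19)=(43*31+19)%997=355 h(66,79)=(66*31+79)%997=131 h(6,35)=(6*31+35)%997=221 h(18,42)=(18*31+42)%997=600 h(74,82)=(74*31+82)%997=382 h(73,92)=(73*31+92)%997=361 -> [355, 131, 221, 600, 382, 361]
L2: h(355,131)=(355*31+131)%997=169 h(221,600)=(221*31+600)%997=472 h(382,361)=(382*31+361)%997=239 -> [169, 472, 239]
L3: h(169,472)=(169*31+472)%997=726 h(239,239)=(239*31+239)%997=669 -> [726, 669]
L4: h(726,669)=(726*31+669)%997=244 -> [244]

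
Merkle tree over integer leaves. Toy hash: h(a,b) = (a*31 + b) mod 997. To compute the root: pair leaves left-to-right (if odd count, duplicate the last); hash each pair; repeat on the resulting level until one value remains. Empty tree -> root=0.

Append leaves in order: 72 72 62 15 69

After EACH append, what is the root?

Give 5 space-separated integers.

After append 72 (leaves=[72]):
  L0: [72]
  root=72
After append 72 (leaves=[72, 72]):
  L0: [72, 72]
  L1: h(72,72)=(72*31+72)%997=310 -> [310]
  root=310
After append 62 (leaves=[72, 72, 62]):
  L0: [72, 72, 62]
  L1: h(72,72)=(72*31+72)%997=310 h(62,62)=(62*31+62)%997=987 -> [310, 987]
  L2: h(310,987)=(310*31+987)%997=627 -> [627]
  root=627
After append 15 (leaves=[72, 72, 62, 15]):
  L0: [72, 72, 62, 15]
  L1: h(72,72)=(72*31+72)%997=310 h(62,15)=(62*31+15)%997=940 -> [310, 940]
  L2: h(310,940)=(310*31+940)%997=580 -> [580]
  root=580
After append 69 (leaves=[72, 72, 62, 15, 69]):
  L0: [72, 72, 62, 15, 69]
  L1: h(72,72)=(72*31+72)%997=310 h(62,15)=(62*31+15)%997=940 h(69,69)=(69*31+69)%997=214 -> [310, 940, 214]
  L2: h(310,940)=(310*31+940)%997=580 h(214,214)=(214*31+214)%997=866 -> [580, 866]
  L3: h(580,866)=(580*31+866)%997=900 -> [900]
  root=900

Answer: 72 310 627 580 900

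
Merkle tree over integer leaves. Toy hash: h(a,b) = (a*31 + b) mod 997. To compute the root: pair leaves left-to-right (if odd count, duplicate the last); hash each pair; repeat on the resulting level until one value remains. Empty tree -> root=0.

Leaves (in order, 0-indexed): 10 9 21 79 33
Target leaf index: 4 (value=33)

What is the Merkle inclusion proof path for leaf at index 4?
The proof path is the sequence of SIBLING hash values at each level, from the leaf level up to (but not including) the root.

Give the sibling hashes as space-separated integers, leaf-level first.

L0 (leaves): [10, 9, 21, 79, 33], target index=4
L1: h(10,9)=(10*31+9)%997=319 [pair 0] h(21,79)=(21*31+79)%997=730 [pair 1] h(33,33)=(33*31+33)%997=59 [pair 2] -> [319, 730, 59]
  Sibling for proof at L0: 33
L2: h(319,730)=(319*31+730)%997=649 [pair 0] h(59,59)=(59*31+59)%997=891 [pair 1] -> [649, 891]
  Sibling for proof at L1: 59
L3: h(649,891)=(649*31+891)%997=73 [pair 0] -> [73]
  Sibling for proof at L2: 649
Root: 73
Proof path (sibling hashes from leaf to root): [33, 59, 649]

Answer: 33 59 649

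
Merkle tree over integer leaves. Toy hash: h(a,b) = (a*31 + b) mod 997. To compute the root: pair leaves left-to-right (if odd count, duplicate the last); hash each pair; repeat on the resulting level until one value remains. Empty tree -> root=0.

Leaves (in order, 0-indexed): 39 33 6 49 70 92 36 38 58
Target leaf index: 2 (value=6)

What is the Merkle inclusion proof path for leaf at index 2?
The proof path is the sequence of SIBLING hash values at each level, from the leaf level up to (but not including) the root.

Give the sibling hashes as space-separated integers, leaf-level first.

L0 (leaves): [39, 33, 6, 49, 70, 92, 36, 38, 58], target index=2
L1: h(39,33)=(39*31+33)%997=245 [pair 0] h(6,49)=(6*31+49)%997=235 [pair 1] h(70,92)=(70*31+92)%997=268 [pair 2] h(36,38)=(36*31+38)%997=157 [pair 3] h(58,58)=(58*31+58)%997=859 [pair 4] -> [245, 235, 268, 157, 859]
  Sibling for proof at L0: 49
L2: h(245,235)=(245*31+235)%997=851 [pair 0] h(268,157)=(268*31+157)%997=489 [pair 1] h(859,859)=(859*31+859)%997=569 [pair 2] -> [851, 489, 569]
  Sibling for proof at L1: 245
L3: h(851,489)=(851*31+489)%997=948 [pair 0] h(569,569)=(569*31+569)%997=262 [pair 1] -> [948, 262]
  Sibling for proof at L2: 489
L4: h(948,262)=(948*31+262)%997=737 [pair 0] -> [737]
  Sibling for proof at L3: 262
Root: 737
Proof path (sibling hashes from leaf to root): [49, 245, 489, 262]

Answer: 49 245 489 262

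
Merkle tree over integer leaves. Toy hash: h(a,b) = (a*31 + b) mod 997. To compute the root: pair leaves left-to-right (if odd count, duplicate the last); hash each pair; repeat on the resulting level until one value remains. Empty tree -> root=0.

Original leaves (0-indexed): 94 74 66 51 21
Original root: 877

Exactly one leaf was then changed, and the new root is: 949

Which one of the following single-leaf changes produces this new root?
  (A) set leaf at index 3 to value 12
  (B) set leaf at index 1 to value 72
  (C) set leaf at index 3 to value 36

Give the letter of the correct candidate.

Answer: B

Derivation:
Original leaves: [94, 74, 66, 51, 21]
Target new root: 949
Try each candidate change and compute the resulting root:
Candidate A: set leaf[3] = 12 -> leaves = [94, 74, 66, 12, 21]
  L0: [94, 74, 66, 12, 21]
  L1: h(94,74)=(94*31+74)%997=994 h(66,12)=(66*31+12)%997=64 h(21,21)=(21*31+21)%997=672 -> [994, 64, 672]
  L2: h(994,64)=(994*31+64)%997=968 h(672,672)=(672*31+672)%997=567 -> [968, 567]
  L3: h(968,567)=(968*31+567)%997=665 -> [665]
  root = 665 != target 949
Candidate B: set leaf[1] = 72 -> leaves = [94, 72, 66, 51, 21]
  L0: [94, 72, 66, 51, 21]
  L1: h(94,72)=(94*31+72)%997=992 h(66,51)=(66*31+51)%997=103 h(21,21)=(21*31+21)%997=672 -> [992, 103, 672]
  L2: h(992,103)=(992*31+103)%997=945 h(672,672)=(672*31+672)%997=567 -> [945, 567]
  L3: h(945,567)=(945*31+567)%997=949 -> [949]
  root = 949 == target 949  ** MATCH **
Candidate C: set leaf[3] = 36 -> leaves = [94, 74, 66, 36, 21]
  L0: [94, 74, 66, 36, 21]
  L1: h(94,74)=(94*31+74)%997=994 h(66,36)=(66*31+36)%997=88 h(21,21)=(21*31+21)%997=672 -> [994, 88, 672]
  L2: h(994,88)=(994*31+88)%997=992 h(672,672)=(672*31+672)%997=567 -> [992, 567]
  L3: h(992,567)=(992*31+567)%997=412 -> [412]
  root = 412 != target 949
Candidate B produces the target root.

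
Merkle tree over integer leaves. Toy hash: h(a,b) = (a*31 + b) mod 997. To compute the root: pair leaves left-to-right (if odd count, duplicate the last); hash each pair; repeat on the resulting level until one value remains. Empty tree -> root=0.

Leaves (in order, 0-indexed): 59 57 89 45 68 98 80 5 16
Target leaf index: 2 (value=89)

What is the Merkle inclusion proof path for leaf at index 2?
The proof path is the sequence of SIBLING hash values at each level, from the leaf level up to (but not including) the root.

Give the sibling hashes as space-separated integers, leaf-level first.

Answer: 45 889 84 863

Derivation:
L0 (leaves): [59, 57, 89, 45, 68, 98, 80, 5, 16], target index=2
L1: h(59,57)=(59*31+57)%997=889 [pair 0] h(89,45)=(89*31+45)%997=810 [pair 1] h(68,98)=(68*31+98)%997=212 [pair 2] h(80,5)=(80*31+5)%997=491 [pair 3] h(16,16)=(16*31+16)%997=512 [pair 4] -> [889, 810, 212, 491, 512]
  Sibling for proof at L0: 45
L2: h(889,810)=(889*31+810)%997=453 [pair 0] h(212,491)=(212*31+491)%997=84 [pair 1] h(512,512)=(512*31+512)%997=432 [pair 2] -> [453, 84, 432]
  Sibling for proof at L1: 889
L3: h(453,84)=(453*31+84)%997=169 [pair 0] h(432,432)=(432*31+432)%997=863 [pair 1] -> [169, 863]
  Sibling for proof at L2: 84
L4: h(169,863)=(169*31+863)%997=120 [pair 0] -> [120]
  Sibling for proof at L3: 863
Root: 120
Proof path (sibling hashes from leaf to root): [45, 889, 84, 863]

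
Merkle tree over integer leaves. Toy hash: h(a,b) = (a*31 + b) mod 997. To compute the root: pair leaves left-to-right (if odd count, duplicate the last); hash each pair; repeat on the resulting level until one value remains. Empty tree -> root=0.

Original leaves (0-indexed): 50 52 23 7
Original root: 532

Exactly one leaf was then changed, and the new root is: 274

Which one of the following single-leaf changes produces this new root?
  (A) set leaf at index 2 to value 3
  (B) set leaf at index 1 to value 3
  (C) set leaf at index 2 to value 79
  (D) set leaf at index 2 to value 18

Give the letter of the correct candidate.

Answer: C

Derivation:
Original leaves: [50, 52, 23, 7]
Target new root: 274
Try each candidate change and compute the resulting root:
Candidate A: set leaf[2] = 3 -> leaves = [50, 52, 3, 7]
  L0: [50, 52, 3, 7]
  L1: h(50,52)=(50*31+52)%997=605 h(3,7)=(3*31+7)%997=100 -> [605, 100]
  L2: h(605,100)=(605*31+100)%997=909 -> [909]
  root = 909 != target 274
Candidate B: set leaf[1] = 3 -> leaves = [50, 3, 23, 7]
  L0: [50, 3, 23, 7]
  L1: h(50,3)=(50*31+3)%997=556 h(23,7)=(23*31+7)%997=720 -> [556, 720]
  L2: h(556,720)=(556*31+720)%997=10 -> [10]
  root = 10 != target 274
Candidate C: set leaf[2] = 79 -> leaves = [50, 52, 79, 7]
  L0: [50, 52, 79, 7]
  L1: h(50,52)=(50*31+52)%997=605 h(79,7)=(79*31+7)%997=462 -> [605, 462]
  L2: h(605,462)=(605*31+462)%997=274 -> [274]
  root = 274 == target 274  ** MATCH **
Candidate D: set leaf[2] = 18 -> leaves = [50, 52, 18, 7]
  L0: [50, 52, 18, 7]
  L1: h(50,52)=(50*31+52)%997=605 h(18,7)=(18*31+7)%997=565 -> [605, 565]
  L2: h(605,565)=(605*31+565)%997=377 -> [377]
  root = 377 != target 274
Candidate C produces the target root.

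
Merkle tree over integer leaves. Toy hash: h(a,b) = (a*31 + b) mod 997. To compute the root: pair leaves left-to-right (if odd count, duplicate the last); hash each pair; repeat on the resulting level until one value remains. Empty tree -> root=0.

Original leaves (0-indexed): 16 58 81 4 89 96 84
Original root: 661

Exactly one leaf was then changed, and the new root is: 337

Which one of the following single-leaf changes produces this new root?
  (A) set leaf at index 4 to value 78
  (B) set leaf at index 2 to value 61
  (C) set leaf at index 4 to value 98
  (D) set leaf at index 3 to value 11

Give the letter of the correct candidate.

Original leaves: [16, 58, 81, 4, 89, 96, 84]
Target new root: 337
Try each candidate change and compute the resulting root:
Candidate A: set leaf[4] = 78 -> leaves = [16, 58, 81, 4, 78, 96, 84]
  L0: [16, 58, 81, 4, 78, 96, 84]
  L1: h(16,58)=(16*31+58)%997=554 h(81,4)=(81*31+4)%997=521 h(78,96)=(78*31+96)%997=520 h(84,84)=(84*31+84)%997=694 -> [554, 521, 520, 694]
  L2: h(554,521)=(554*31+521)%997=746 h(520,694)=(520*31+694)%997=862 -> [746, 862]
  L3: h(746,862)=(746*31+862)%997=60 -> [60]
  root = 60 != target 337
Candidate B: set leaf[2] = 61 -> leaves = [16, 58, 61, 4, 89, 96, 84]
  L0: [16, 58, 61, 4, 89, 96, 84]
  L1: h(16,58)=(16*31+58)%997=554 h(61,4)=(61*31+4)%997=898 h(89,96)=(89*31+96)%997=861 h(84,84)=(84*31+84)%997=694 -> [554, 898, 861, 694]
  L2: h(554,898)=(554*31+898)%997=126 h(861,694)=(861*31+694)%997=466 -> [126, 466]
  L3: h(126,466)=(126*31+466)%997=384 -> [384]
  root = 384 != target 337
Candidate C: set leaf[4] = 98 -> leaves = [16, 58, 81, 4, 98, 96, 84]
  L0: [16, 58, 81, 4, 98, 96, 84]
  L1: h(16,58)=(16*31+58)%997=554 h(81,4)=(81*31+4)%997=521 h(98,96)=(98*31+96)%997=143 h(84,84)=(84*31+84)%997=694 -> [554, 521, 143, 694]
  L2: h(554,521)=(554*31+521)%997=746 h(143,694)=(143*31+694)%997=142 -> [746, 142]
  L3: h(746,142)=(746*31+142)%997=337 -> [337]
  root = 337 == target 337  ** MATCH **
Candidate D: set leaf[3] = 11 -> leaves = [16, 58, 81, 11, 89, 96, 84]
  L0: [16, 58, 81, 11, 89, 96, 84]
  L1: h(16,58)=(16*31+58)%997=554 h(81,11)=(81*31+11)%997=528 h(89,96)=(89*31+96)%997=861 h(84,84)=(84*31+84)%997=694 -> [554, 528, 861, 694]
  L2: h(554,528)=(554*31+528)%997=753 h(861,694)=(861*31+694)%997=466 -> [753, 466]
  L3: h(753,466)=(753*31+466)%997=878 -> [878]
  root = 878 != target 337
Candidate C produces the target root.

Answer: C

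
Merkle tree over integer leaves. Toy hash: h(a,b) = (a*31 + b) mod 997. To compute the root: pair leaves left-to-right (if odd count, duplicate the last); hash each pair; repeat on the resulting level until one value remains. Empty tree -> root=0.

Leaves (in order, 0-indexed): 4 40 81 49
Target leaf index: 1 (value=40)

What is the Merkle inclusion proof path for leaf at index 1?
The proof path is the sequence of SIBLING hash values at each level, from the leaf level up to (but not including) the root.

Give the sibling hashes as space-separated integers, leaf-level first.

Answer: 4 566

Derivation:
L0 (leaves): [4, 40, 81, 49], target index=1
L1: h(4,40)=(4*31+40)%997=164 [pair 0] h(81,49)=(81*31+49)%997=566 [pair 1] -> [164, 566]
  Sibling for proof at L0: 4
L2: h(164,566)=(164*31+566)%997=665 [pair 0] -> [665]
  Sibling for proof at L1: 566
Root: 665
Proof path (sibling hashes from leaf to root): [4, 566]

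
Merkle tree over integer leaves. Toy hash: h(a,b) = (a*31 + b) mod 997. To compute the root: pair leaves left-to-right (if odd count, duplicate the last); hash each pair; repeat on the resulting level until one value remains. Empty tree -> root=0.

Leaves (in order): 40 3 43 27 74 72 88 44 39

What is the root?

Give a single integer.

L0: [40, 3, 43, 27, 74, 72, 88, 44, 39]
L1: h(40,3)=(40*31+3)%997=246 h(43,27)=(43*31+27)%997=363 h(74,72)=(74*31+72)%997=372 h(88,44)=(88*31+44)%997=778 h(39,39)=(39*31+39)%997=251 -> [246, 363, 372, 778, 251]
L2: h(246,363)=(246*31+363)%997=13 h(372,778)=(372*31+778)%997=346 h(251,251)=(251*31+251)%997=56 -> [13, 346, 56]
L3: h(13,346)=(13*31+346)%997=749 h(56,56)=(56*31+56)%997=795 -> [749, 795]
L4: h(749,795)=(749*31+795)%997=86 -> [86]

Answer: 86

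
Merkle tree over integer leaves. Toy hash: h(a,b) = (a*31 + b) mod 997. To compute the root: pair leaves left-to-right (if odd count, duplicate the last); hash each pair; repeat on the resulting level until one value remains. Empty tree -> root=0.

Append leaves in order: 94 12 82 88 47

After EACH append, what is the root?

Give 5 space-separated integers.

Answer: 94 932 609 615 394

Derivation:
After append 94 (leaves=[94]):
  L0: [94]
  root=94
After append 12 (leaves=[94, 12]):
  L0: [94, 12]
  L1: h(94,12)=(94*31+12)%997=932 -> [932]
  root=932
After append 82 (leaves=[94, 12, 82]):
  L0: [94, 12, 82]
  L1: h(94,12)=(94*31+12)%997=932 h(82,82)=(82*31+82)%997=630 -> [932, 630]
  L2: h(932,630)=(932*31+630)%997=609 -> [609]
  root=609
After append 88 (leaves=[94, 12, 82, 88]):
  L0: [94, 12, 82, 88]
  L1: h(94,12)=(94*31+12)%997=932 h(82,88)=(82*31+88)%997=636 -> [932, 636]
  L2: h(932,636)=(932*31+636)%997=615 -> [615]
  root=615
After append 47 (leaves=[94, 12, 82, 88, 47]):
  L0: [94, 12, 82, 88, 47]
  L1: h(94,12)=(94*31+12)%997=932 h(82,88)=(82*31+88)%997=636 h(47,47)=(47*31+47)%997=507 -> [932, 636, 507]
  L2: h(932,636)=(932*31+636)%997=615 h(507,507)=(507*31+507)%997=272 -> [615, 272]
  L3: h(615,272)=(615*31+272)%997=394 -> [394]
  root=394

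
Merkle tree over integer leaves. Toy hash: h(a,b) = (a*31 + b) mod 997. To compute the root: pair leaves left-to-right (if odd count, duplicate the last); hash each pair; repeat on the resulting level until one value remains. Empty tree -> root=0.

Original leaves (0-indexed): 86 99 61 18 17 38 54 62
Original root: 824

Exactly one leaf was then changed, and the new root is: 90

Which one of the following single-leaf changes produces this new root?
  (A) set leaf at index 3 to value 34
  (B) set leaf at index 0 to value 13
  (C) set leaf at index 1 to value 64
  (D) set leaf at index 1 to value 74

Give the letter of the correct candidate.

Answer: C

Derivation:
Original leaves: [86, 99, 61, 18, 17, 38, 54, 62]
Target new root: 90
Try each candidate change and compute the resulting root:
Candidate A: set leaf[3] = 34 -> leaves = [86, 99, 61, 34, 17, 38, 54, 62]
  L0: [86, 99, 61, 34, 17, 38, 54, 62]
  L1: h(86,99)=(86*31+99)%997=771 h(61,34)=(61*31+34)%997=928 h(17,38)=(17*31+38)%997=565 h(54,62)=(54*31+62)%997=739 -> [771, 928, 565, 739]
  L2: h(771,928)=(771*31+928)%997=901 h(565,739)=(565*31+739)%997=308 -> [901, 308]
  L3: h(901,308)=(901*31+308)%997=323 -> [323]
  root = 323 != target 90
Candidate B: set leaf[0] = 13 -> leaves = [13, 99, 61, 18, 17, 38, 54, 62]
  L0: [13, 99, 61, 18, 17, 38, 54, 62]
  L1: h(13,99)=(13*31+99)%997=502 h(61,18)=(61*31+18)%997=912 h(17,38)=(17*31+38)%997=565 h(54,62)=(54*31+62)%997=739 -> [502, 912, 565, 739]
  L2: h(502,912)=(502*31+912)%997=522 h(565,739)=(565*31+739)%997=308 -> [522, 308]
  L3: h(522,308)=(522*31+308)%997=538 -> [538]
  root = 538 != target 90
Candidate C: set leaf[1] = 64 -> leaves = [86, 64, 61, 18, 17, 38, 54, 62]
  L0: [86, 64, 61, 18, 17, 38, 54, 62]
  L1: h(86,64)=(86*31+64)%997=736 h(61,18)=(61*31+18)%997=912 h(17,38)=(17*31+38)%997=565 h(54,62)=(54*31+62)%997=739 -> [736, 912, 565, 739]
  L2: h(736,912)=(736*31+912)%997=797 h(565,739)=(565*31+739)%997=308 -> [797, 308]
  L3: h(797,308)=(797*31+308)%997=90 -> [90]
  root = 90 == target 90  ** MATCH **
Candidate D: set leaf[1] = 74 -> leaves = [86, 74, 61, 18, 17, 38, 54, 62]
  L0: [86, 74, 61, 18, 17, 38, 54, 62]
  L1: h(86,74)=(86*31+74)%997=746 h(61,18)=(61*31+18)%997=912 h(17,38)=(17*31+38)%997=565 h(54,62)=(54*31+62)%997=739 -> [746, 912, 565, 739]
  L2: h(746,912)=(746*31+912)%997=110 h(565,739)=(565*31+739)%997=308 -> [110, 308]
  L3: h(110,308)=(110*31+308)%997=727 -> [727]
  root = 727 != target 90
Candidate C produces the target root.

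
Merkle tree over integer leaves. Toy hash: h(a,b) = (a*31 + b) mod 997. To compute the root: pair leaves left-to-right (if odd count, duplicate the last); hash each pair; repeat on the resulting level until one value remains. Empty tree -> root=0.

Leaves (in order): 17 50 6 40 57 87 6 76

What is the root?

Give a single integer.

L0: [17, 50, 6, 40, 57, 87, 6, 76]
L1: h(17,50)=(17*31+50)%997=577 h(6,40)=(6*31+40)%997=226 h(57,87)=(57*31+87)%997=857 h(6,76)=(6*31+76)%997=262 -> [577, 226, 857, 262]
L2: h(577,226)=(577*31+226)%997=167 h(857,262)=(857*31+262)%997=907 -> [167, 907]
L3: h(167,907)=(167*31+907)%997=102 -> [102]

Answer: 102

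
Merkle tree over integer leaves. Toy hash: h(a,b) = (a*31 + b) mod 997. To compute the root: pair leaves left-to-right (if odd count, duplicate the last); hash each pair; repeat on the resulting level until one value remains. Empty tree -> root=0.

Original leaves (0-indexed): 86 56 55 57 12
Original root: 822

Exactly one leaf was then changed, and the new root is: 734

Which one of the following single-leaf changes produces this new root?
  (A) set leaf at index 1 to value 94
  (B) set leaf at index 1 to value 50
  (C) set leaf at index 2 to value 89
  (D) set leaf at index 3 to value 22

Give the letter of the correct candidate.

Answer: D

Derivation:
Original leaves: [86, 56, 55, 57, 12]
Target new root: 734
Try each candidate change and compute the resulting root:
Candidate A: set leaf[1] = 94 -> leaves = [86, 94, 55, 57, 12]
  L0: [86, 94, 55, 57, 12]
  L1: h(86,94)=(86*31+94)%997=766 h(55,57)=(55*31+57)%997=765 h(12,12)=(12*31+12)%997=384 -> [766, 765, 384]
  L2: h(766,765)=(766*31+765)%997=583 h(384,384)=(384*31+384)%997=324 -> [583, 324]
  L3: h(583,324)=(583*31+324)%997=451 -> [451]
  root = 451 != target 734
Candidate B: set leaf[1] = 50 -> leaves = [86, 50, 55, 57, 12]
  L0: [86, 50, 55, 57, 12]
  L1: h(86,50)=(86*31+50)%997=722 h(55,57)=(55*31+57)%997=765 h(12,12)=(12*31+12)%997=384 -> [722, 765, 384]
  L2: h(722,765)=(722*31+765)%997=216 h(384,384)=(384*31+384)%997=324 -> [216, 324]
  L3: h(216,324)=(216*31+324)%997=41 -> [41]
  root = 41 != target 734
Candidate C: set leaf[2] = 89 -> leaves = [86, 56, 89, 57, 12]
  L0: [86, 56, 89, 57, 12]
  L1: h(86,56)=(86*31+56)%997=728 h(89,57)=(89*31+57)%997=822 h(12,12)=(12*31+12)%997=384 -> [728, 822, 384]
  L2: h(728,822)=(728*31+822)%997=459 h(384,384)=(384*31+384)%997=324 -> [459, 324]
  L3: h(459,324)=(459*31+324)%997=595 -> [595]
  root = 595 != target 734
Candidate D: set leaf[3] = 22 -> leaves = [86, 56, 55, 22, 12]
  L0: [86, 56, 55, 22, 12]
  L1: h(86,56)=(86*31+56)%997=728 h(55,22)=(55*31+22)%997=730 h(12,12)=(12*31+12)%997=384 -> [728, 730, 384]
  L2: h(728,730)=(728*31+730)%997=367 h(384,384)=(384*31+384)%997=324 -> [367, 324]
  L3: h(367,324)=(367*31+324)%997=734 -> [734]
  root = 734 == target 734  ** MATCH **
Candidate D produces the target root.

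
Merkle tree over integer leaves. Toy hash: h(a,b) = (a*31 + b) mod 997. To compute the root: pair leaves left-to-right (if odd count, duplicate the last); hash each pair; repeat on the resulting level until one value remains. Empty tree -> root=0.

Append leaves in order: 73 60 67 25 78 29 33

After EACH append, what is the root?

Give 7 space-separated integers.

After append 73 (leaves=[73]):
  L0: [73]
  root=73
After append 60 (leaves=[73, 60]):
  L0: [73, 60]
  L1: h(73,60)=(73*31+60)%997=329 -> [329]
  root=329
After append 67 (leaves=[73, 60, 67]):
  L0: [73, 60, 67]
  L1: h(73,60)=(73*31+60)%997=329 h(67,67)=(67*31+67)%997=150 -> [329, 150]
  L2: h(329,150)=(329*31+150)%997=379 -> [379]
  root=379
After append 25 (leaves=[73, 60, 67, 25]):
  L0: [73, 60, 67, 25]
  L1: h(73,60)=(73*31+60)%997=329 h(67,25)=(67*31+25)%997=108 -> [329, 108]
  L2: h(329,108)=(329*31+108)%997=337 -> [337]
  root=337
After append 78 (leaves=[73, 60, 67, 25, 78]):
  L0: [73, 60, 67, 25, 78]
  L1: h(73,60)=(73*31+60)%997=329 h(67,25)=(67*31+25)%997=108 h(78,78)=(78*31+78)%997=502 -> [329, 108, 502]
  L2: h(329,108)=(329*31+108)%997=337 h(502,502)=(502*31+502)%997=112 -> [337, 112]
  L3: h(337,112)=(337*31+112)%997=589 -> [589]
  root=589
After append 29 (leaves=[73, 60, 67, 25, 78, 29]):
  L0: [73, 60, 67, 25, 78, 29]
  L1: h(73,60)=(73*31+60)%997=329 h(67,25)=(67*31+25)%997=108 h(78,29)=(78*31+29)%997=453 -> [329, 108, 453]
  L2: h(329,108)=(329*31+108)%997=337 h(453,453)=(453*31+453)%997=538 -> [337, 538]
  L3: h(337,538)=(337*31+538)%997=18 -> [18]
  root=18
After append 33 (leaves=[73, 60, 67, 25, 78, 29, 33]):
  L0: [73, 60, 67, 25, 78, 29, 33]
  L1: h(73,60)=(73*31+60)%997=329 h(67,25)=(67*31+25)%997=108 h(78,29)=(78*31+29)%997=453 h(33,33)=(33*31+33)%997=59 -> [329, 108, 453, 59]
  L2: h(329,108)=(329*31+108)%997=337 h(453,59)=(453*31+59)%997=144 -> [337, 144]
  L3: h(337,144)=(337*31+144)%997=621 -> [621]
  root=621

Answer: 73 329 379 337 589 18 621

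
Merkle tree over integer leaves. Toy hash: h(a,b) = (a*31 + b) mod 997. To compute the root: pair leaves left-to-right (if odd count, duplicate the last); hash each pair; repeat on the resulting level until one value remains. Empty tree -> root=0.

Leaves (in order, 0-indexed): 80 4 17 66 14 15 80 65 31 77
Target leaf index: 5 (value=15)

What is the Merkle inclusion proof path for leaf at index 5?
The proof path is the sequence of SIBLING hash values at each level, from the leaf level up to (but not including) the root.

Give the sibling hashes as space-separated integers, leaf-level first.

L0 (leaves): [80, 4, 17, 66, 14, 15, 80, 65, 31, 77], target index=5
L1: h(80,4)=(80*31+4)%997=490 [pair 0] h(17,66)=(17*31+66)%997=593 [pair 1] h(14,15)=(14*31+15)%997=449 [pair 2] h(80,65)=(80*31+65)%997=551 [pair 3] h(31,77)=(31*31+77)%997=41 [pair 4] -> [490, 593, 449, 551, 41]
  Sibling for proof at L0: 14
L2: h(490,593)=(490*31+593)%997=828 [pair 0] h(449,551)=(449*31+551)%997=512 [pair 1] h(41,41)=(41*31+41)%997=315 [pair 2] -> [828, 512, 315]
  Sibling for proof at L1: 551
L3: h(828,512)=(828*31+512)%997=258 [pair 0] h(315,315)=(315*31+315)%997=110 [pair 1] -> [258, 110]
  Sibling for proof at L2: 828
L4: h(258,110)=(258*31+110)%997=132 [pair 0] -> [132]
  Sibling for proof at L3: 110
Root: 132
Proof path (sibling hashes from leaf to root): [14, 551, 828, 110]

Answer: 14 551 828 110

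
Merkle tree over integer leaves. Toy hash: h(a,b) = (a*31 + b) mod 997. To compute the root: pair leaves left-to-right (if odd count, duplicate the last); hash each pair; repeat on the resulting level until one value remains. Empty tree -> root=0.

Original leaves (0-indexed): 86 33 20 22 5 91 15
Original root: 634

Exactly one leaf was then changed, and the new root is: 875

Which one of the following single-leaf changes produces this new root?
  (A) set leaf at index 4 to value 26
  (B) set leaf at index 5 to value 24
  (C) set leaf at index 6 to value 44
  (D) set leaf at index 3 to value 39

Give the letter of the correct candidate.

Answer: A

Derivation:
Original leaves: [86, 33, 20, 22, 5, 91, 15]
Target new root: 875
Try each candidate change and compute the resulting root:
Candidate A: set leaf[4] = 26 -> leaves = [86, 33, 20, 22, 26, 91, 15]
  L0: [86, 33, 20, 22, 26, 91, 15]
  L1: h(86,33)=(86*31+33)%997=705 h(20,22)=(20*31+22)%997=642 h(26,91)=(26*31+91)%997=897 h(15,15)=(15*31+15)%997=480 -> [705, 642, 897, 480]
  L2: h(705,642)=(705*31+642)%997=563 h(897,480)=(897*31+480)%997=371 -> [563, 371]
  L3: h(563,371)=(563*31+371)%997=875 -> [875]
  root = 875 == target 875  ** MATCH **
Candidate B: set leaf[5] = 24 -> leaves = [86, 33, 20, 22, 5, 24, 15]
  L0: [86, 33, 20, 22, 5, 24, 15]
  L1: h(86,33)=(86*31+33)%997=705 h(20,22)=(20*31+22)%997=642 h(5,24)=(5*31+24)%997=179 h(15,15)=(15*31+15)%997=480 -> [705, 642, 179, 480]
  L2: h(705,642)=(705*31+642)%997=563 h(179,480)=(179*31+480)%997=47 -> [563, 47]
  L3: h(563,47)=(563*31+47)%997=551 -> [551]
  root = 551 != target 875
Candidate C: set leaf[6] = 44 -> leaves = [86, 33, 20, 22, 5, 91, 44]
  L0: [86, 33, 20, 22, 5, 91, 44]
  L1: h(86,33)=(86*31+33)%997=705 h(20,22)=(20*31+22)%997=642 h(5,91)=(5*31+91)%997=246 h(44,44)=(44*31+44)%997=411 -> [705, 642, 246, 411]
  L2: h(705,642)=(705*31+642)%997=563 h(246,411)=(246*31+411)%997=61 -> [563, 61]
  L3: h(563,61)=(563*31+61)%997=565 -> [565]
  root = 565 != target 875
Candidate D: set leaf[3] = 39 -> leaves = [86, 33, 20, 39, 5, 91, 15]
  L0: [86, 33, 20, 39, 5, 91, 15]
  L1: h(86,33)=(86*31+33)%997=705 h(20,39)=(20*31+39)%997=659 h(5,91)=(5*31+91)%997=246 h(15,15)=(15*31+15)%997=480 -> [705, 659, 246, 480]
  L2: h(705,659)=(705*31+659)%997=580 h(246,480)=(246*31+480)%997=130 -> [580, 130]
  L3: h(580,130)=(580*31+130)%997=164 -> [164]
  root = 164 != target 875
Candidate A produces the target root.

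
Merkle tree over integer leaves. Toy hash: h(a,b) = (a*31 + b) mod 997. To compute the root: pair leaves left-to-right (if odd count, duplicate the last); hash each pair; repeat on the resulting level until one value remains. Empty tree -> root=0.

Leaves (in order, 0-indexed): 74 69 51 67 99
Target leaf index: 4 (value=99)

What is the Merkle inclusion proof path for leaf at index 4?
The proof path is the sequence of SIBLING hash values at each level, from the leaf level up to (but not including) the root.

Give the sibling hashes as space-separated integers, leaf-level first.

L0 (leaves): [74, 69, 51, 67, 99], target index=4
L1: h(74,69)=(74*31+69)%997=369 [pair 0] h(51,67)=(51*31+67)%997=651 [pair 1] h(99,99)=(99*31+99)%997=177 [pair 2] -> [369, 651, 177]
  Sibling for proof at L0: 99
L2: h(369,651)=(369*31+651)%997=126 [pair 0] h(177,177)=(177*31+177)%997=679 [pair 1] -> [126, 679]
  Sibling for proof at L1: 177
L3: h(126,679)=(126*31+679)%997=597 [pair 0] -> [597]
  Sibling for proof at L2: 126
Root: 597
Proof path (sibling hashes from leaf to root): [99, 177, 126]

Answer: 99 177 126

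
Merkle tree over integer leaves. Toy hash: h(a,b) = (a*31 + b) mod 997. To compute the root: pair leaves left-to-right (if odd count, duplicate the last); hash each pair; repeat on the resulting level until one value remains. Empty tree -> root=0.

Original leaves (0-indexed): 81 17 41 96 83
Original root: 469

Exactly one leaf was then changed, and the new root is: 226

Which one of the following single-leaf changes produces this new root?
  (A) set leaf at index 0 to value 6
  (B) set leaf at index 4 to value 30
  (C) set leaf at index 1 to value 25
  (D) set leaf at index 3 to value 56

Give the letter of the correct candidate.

Original leaves: [81, 17, 41, 96, 83]
Target new root: 226
Try each candidate change and compute the resulting root:
Candidate A: set leaf[0] = 6 -> leaves = [6, 17, 41, 96, 83]
  L0: [6, 17, 41, 96, 83]
  L1: h(6,17)=(6*31+17)%997=203 h(41,96)=(41*31+96)%997=370 h(83,83)=(83*31+83)%997=662 -> [203, 370, 662]
  L2: h(203,370)=(203*31+370)%997=681 h(662,662)=(662*31+662)%997=247 -> [681, 247]
  L3: h(681,247)=(681*31+247)%997=421 -> [421]
  root = 421 != target 226
Candidate B: set leaf[4] = 30 -> leaves = [81, 17, 41, 96, 30]
  L0: [81, 17, 41, 96, 30]
  L1: h(81,17)=(81*31+17)%997=534 h(41,96)=(41*31+96)%997=370 h(30,30)=(30*31+30)%997=960 -> [534, 370, 960]
  L2: h(534,370)=(534*31+370)%997=972 h(960,960)=(960*31+960)%997=810 -> [972, 810]
  L3: h(972,810)=(972*31+810)%997=35 -> [35]
  root = 35 != target 226
Candidate C: set leaf[1] = 25 -> leaves = [81, 25, 41, 96, 83]
  L0: [81, 25, 41, 96, 83]
  L1: h(81,25)=(81*31+25)%997=542 h(41,96)=(41*31+96)%997=370 h(83,83)=(83*31+83)%997=662 -> [542, 370, 662]
  L2: h(542,370)=(542*31+370)%997=223 h(662,662)=(662*31+662)%997=247 -> [223, 247]
  L3: h(223,247)=(223*31+247)%997=181 -> [181]
  root = 181 != target 226
Candidate D: set leaf[3] = 56 -> leaves = [81, 17, 41, 56, 83]
  L0: [81, 17, 41, 56, 83]
  L1: h(81,17)=(81*31+17)%997=534 h(41,56)=(41*31+56)%997=330 h(83,83)=(83*31+83)%997=662 -> [534, 330, 662]
  L2: h(534,330)=(534*31+330)%997=932 h(662,662)=(662*31+662)%997=247 -> [932, 247]
  L3: h(932,247)=(932*31+247)%997=226 -> [226]
  root = 226 == target 226  ** MATCH **
Candidate D produces the target root.

Answer: D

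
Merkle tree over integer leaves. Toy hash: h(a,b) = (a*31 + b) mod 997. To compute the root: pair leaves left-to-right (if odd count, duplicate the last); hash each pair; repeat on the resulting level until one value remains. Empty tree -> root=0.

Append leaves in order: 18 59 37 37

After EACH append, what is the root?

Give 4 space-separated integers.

Answer: 18 617 371 371

Derivation:
After append 18 (leaves=[18]):
  L0: [18]
  root=18
After append 59 (leaves=[18, 59]):
  L0: [18, 59]
  L1: h(18,59)=(18*31+59)%997=617 -> [617]
  root=617
After append 37 (leaves=[18, 59, 37]):
  L0: [18, 59, 37]
  L1: h(18,59)=(18*31+59)%997=617 h(37,37)=(37*31+37)%997=187 -> [617, 187]
  L2: h(617,187)=(617*31+187)%997=371 -> [371]
  root=371
After append 37 (leaves=[18, 59, 37, 37]):
  L0: [18, 59, 37, 37]
  L1: h(18,59)=(18*31+59)%997=617 h(37,37)=(37*31+37)%997=187 -> [617, 187]
  L2: h(617,187)=(617*31+187)%997=371 -> [371]
  root=371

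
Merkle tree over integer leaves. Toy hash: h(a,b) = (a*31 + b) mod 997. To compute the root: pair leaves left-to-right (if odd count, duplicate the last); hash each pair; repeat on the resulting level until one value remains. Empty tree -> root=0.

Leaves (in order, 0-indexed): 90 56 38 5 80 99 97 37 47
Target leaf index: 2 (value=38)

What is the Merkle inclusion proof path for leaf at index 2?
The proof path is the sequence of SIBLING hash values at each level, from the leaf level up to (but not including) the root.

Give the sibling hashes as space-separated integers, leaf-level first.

L0 (leaves): [90, 56, 38, 5, 80, 99, 97, 37, 47], target index=2
L1: h(90,56)=(90*31+56)%997=852 [pair 0] h(38,5)=(38*31+5)%997=186 [pair 1] h(80,99)=(80*31+99)%997=585 [pair 2] h(97,37)=(97*31+37)%997=53 [pair 3] h(47,47)=(47*31+47)%997=507 [pair 4] -> [852, 186, 585, 53, 507]
  Sibling for proof at L0: 5
L2: h(852,186)=(852*31+186)%997=676 [pair 0] h(585,53)=(585*31+53)%997=242 [pair 1] h(507,507)=(507*31+507)%997=272 [pair 2] -> [676, 242, 272]
  Sibling for proof at L1: 852
L3: h(676,242)=(676*31+242)%997=261 [pair 0] h(272,272)=(272*31+272)%997=728 [pair 1] -> [261, 728]
  Sibling for proof at L2: 242
L4: h(261,728)=(261*31+728)%997=843 [pair 0] -> [843]
  Sibling for proof at L3: 728
Root: 843
Proof path (sibling hashes from leaf to root): [5, 852, 242, 728]

Answer: 5 852 242 728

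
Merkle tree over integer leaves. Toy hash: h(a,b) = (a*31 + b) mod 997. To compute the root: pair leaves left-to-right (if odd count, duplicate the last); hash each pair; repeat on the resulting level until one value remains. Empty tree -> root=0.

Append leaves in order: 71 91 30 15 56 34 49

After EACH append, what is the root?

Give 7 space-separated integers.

After append 71 (leaves=[71]):
  L0: [71]
  root=71
After append 91 (leaves=[71, 91]):
  L0: [71, 91]
  L1: h(71,91)=(71*31+91)%997=298 -> [298]
  root=298
After append 30 (leaves=[71, 91, 30]):
  L0: [71, 91, 30]
  L1: h(71,91)=(71*31+91)%997=298 h(30,30)=(30*31+30)%997=960 -> [298, 960]
  L2: h(298,960)=(298*31+960)%997=228 -> [228]
  root=228
After append 15 (leaves=[71, 91, 30, 15]):
  L0: [71, 91, 30, 15]
  L1: h(71,91)=(71*31+91)%997=298 h(30,15)=(30*31+15)%997=945 -> [298, 945]
  L2: h(298,945)=(298*31+945)%997=213 -> [213]
  root=213
After append 56 (leaves=[71, 91, 30, 15, 56]):
  L0: [71, 91, 30, 15, 56]
  L1: h(71,91)=(71*31+91)%997=298 h(30,15)=(30*31+15)%997=945 h(56,56)=(56*31+56)%997=795 -> [298, 945, 795]
  L2: h(298,945)=(298*31+945)%997=213 h(795,795)=(795*31+795)%997=515 -> [213, 515]
  L3: h(213,515)=(213*31+515)%997=139 -> [139]
  root=139
After append 34 (leaves=[71, 91, 30, 15, 56, 34]):
  L0: [71, 91, 30, 15, 56, 34]
  L1: h(71,91)=(71*31+91)%997=298 h(30,15)=(30*31+15)%997=945 h(56,34)=(56*31+34)%997=773 -> [298, 945, 773]
  L2: h(298,945)=(298*31+945)%997=213 h(773,773)=(773*31+773)%997=808 -> [213, 808]
  L3: h(213,808)=(213*31+808)%997=432 -> [432]
  root=432
After append 49 (leaves=[71, 91, 30, 15, 56, 34, 49]):
  L0: [71, 91, 30, 15, 56, 34, 49]
  L1: h(71,91)=(71*31+91)%997=298 h(30,15)=(30*31+15)%997=945 h(56,34)=(56*31+34)%997=773 h(49,49)=(49*31+49)%997=571 -> [298, 945, 773, 571]
  L2: h(298,945)=(298*31+945)%997=213 h(773,571)=(773*31+571)%997=606 -> [213, 606]
  L3: h(213,606)=(213*31+606)%997=230 -> [230]
  root=230

Answer: 71 298 228 213 139 432 230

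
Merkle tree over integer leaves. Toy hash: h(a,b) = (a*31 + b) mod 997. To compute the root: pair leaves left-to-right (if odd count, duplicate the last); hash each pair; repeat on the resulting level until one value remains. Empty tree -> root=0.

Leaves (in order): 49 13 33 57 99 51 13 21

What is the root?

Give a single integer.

L0: [49, 13, 33, 57, 99, 51, 13, 21]
L1: h(49,13)=(49*31+13)%997=535 h(33,57)=(33*31+57)%997=83 h(99,51)=(99*31+51)%997=129 h(13,21)=(13*31+21)%997=424 -> [535, 83, 129, 424]
L2: h(535,83)=(535*31+83)%997=716 h(129,424)=(129*31+424)%997=435 -> [716, 435]
L3: h(716,435)=(716*31+435)%997=697 -> [697]

Answer: 697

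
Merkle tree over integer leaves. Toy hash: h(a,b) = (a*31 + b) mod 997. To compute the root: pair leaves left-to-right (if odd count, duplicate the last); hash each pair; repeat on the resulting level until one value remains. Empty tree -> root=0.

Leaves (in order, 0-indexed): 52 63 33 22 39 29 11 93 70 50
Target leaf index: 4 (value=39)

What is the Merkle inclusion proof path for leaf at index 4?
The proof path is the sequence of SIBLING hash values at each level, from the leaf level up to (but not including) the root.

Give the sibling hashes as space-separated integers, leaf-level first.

L0 (leaves): [52, 63, 33, 22, 39, 29, 11, 93, 70, 50], target index=4
L1: h(52,63)=(52*31+63)%997=678 [pair 0] h(33,22)=(33*31+22)%997=48 [pair 1] h(39,29)=(39*31+29)%997=241 [pair 2] h(11,93)=(11*31+93)%997=434 [pair 3] h(70,50)=(70*31+50)%997=226 [pair 4] -> [678, 48, 241, 434, 226]
  Sibling for proof at L0: 29
L2: h(678,48)=(678*31+48)%997=129 [pair 0] h(241,434)=(241*31+434)%997=926 [pair 1] h(226,226)=(226*31+226)%997=253 [pair 2] -> [129, 926, 253]
  Sibling for proof at L1: 434
L3: h(129,926)=(129*31+926)%997=937 [pair 0] h(253,253)=(253*31+253)%997=120 [pair 1] -> [937, 120]
  Sibling for proof at L2: 129
L4: h(937,120)=(937*31+120)%997=254 [pair 0] -> [254]
  Sibling for proof at L3: 120
Root: 254
Proof path (sibling hashes from leaf to root): [29, 434, 129, 120]

Answer: 29 434 129 120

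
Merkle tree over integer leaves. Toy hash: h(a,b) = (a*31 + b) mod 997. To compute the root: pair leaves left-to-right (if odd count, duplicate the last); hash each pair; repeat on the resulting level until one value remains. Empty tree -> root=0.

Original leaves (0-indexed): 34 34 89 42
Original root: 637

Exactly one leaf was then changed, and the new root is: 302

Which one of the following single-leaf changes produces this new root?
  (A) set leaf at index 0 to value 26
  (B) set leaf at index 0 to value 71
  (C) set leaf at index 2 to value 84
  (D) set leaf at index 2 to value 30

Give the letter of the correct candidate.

Answer: B

Derivation:
Original leaves: [34, 34, 89, 42]
Target new root: 302
Try each candidate change and compute the resulting root:
Candidate A: set leaf[0] = 26 -> leaves = [26, 34, 89, 42]
  L0: [26, 34, 89, 42]
  L1: h(26,34)=(26*31+34)%997=840 h(89,42)=(89*31+42)%997=807 -> [840, 807]
  L2: h(840,807)=(840*31+807)%997=925 -> [925]
  root = 925 != target 302
Candidate B: set leaf[0] = 71 -> leaves = [71, 34, 89, 42]
  L0: [71, 34, 89, 42]
  L1: h(71,34)=(71*31+34)%997=241 h(89,42)=(89*31+42)%997=807 -> [241, 807]
  L2: h(241,807)=(241*31+807)%997=302 -> [302]
  root = 302 == target 302  ** MATCH **
Candidate C: set leaf[2] = 84 -> leaves = [34, 34, 84, 42]
  L0: [34, 34, 84, 42]
  L1: h(34,34)=(34*31+34)%997=91 h(84,42)=(84*31+42)%997=652 -> [91, 652]
  L2: h(91,652)=(91*31+652)%997=482 -> [482]
  root = 482 != target 302
Candidate D: set leaf[2] = 30 -> leaves = [34, 34, 30, 42]
  L0: [34, 34, 30, 42]
  L1: h(34,34)=(34*31+34)%997=91 h(30,42)=(30*31+42)%997=972 -> [91, 972]
  L2: h(91,972)=(91*31+972)%997=802 -> [802]
  root = 802 != target 302
Candidate B produces the target root.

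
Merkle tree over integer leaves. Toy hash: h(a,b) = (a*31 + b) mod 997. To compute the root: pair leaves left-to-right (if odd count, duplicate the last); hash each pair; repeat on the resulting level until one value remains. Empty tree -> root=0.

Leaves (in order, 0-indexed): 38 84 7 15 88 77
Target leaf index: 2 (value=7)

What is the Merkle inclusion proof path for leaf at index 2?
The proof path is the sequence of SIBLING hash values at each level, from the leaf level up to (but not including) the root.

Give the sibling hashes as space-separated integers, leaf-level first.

Answer: 15 265 30

Derivation:
L0 (leaves): [38, 84, 7, 15, 88, 77], target index=2
L1: h(38,84)=(38*31+84)%997=265 [pair 0] h(7,15)=(7*31+15)%997=232 [pair 1] h(88,77)=(88*31+77)%997=811 [pair 2] -> [265, 232, 811]
  Sibling for proof at L0: 15
L2: h(265,232)=(265*31+232)%997=471 [pair 0] h(811,811)=(811*31+811)%997=30 [pair 1] -> [471, 30]
  Sibling for proof at L1: 265
L3: h(471,30)=(471*31+30)%997=673 [pair 0] -> [673]
  Sibling for proof at L2: 30
Root: 673
Proof path (sibling hashes from leaf to root): [15, 265, 30]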